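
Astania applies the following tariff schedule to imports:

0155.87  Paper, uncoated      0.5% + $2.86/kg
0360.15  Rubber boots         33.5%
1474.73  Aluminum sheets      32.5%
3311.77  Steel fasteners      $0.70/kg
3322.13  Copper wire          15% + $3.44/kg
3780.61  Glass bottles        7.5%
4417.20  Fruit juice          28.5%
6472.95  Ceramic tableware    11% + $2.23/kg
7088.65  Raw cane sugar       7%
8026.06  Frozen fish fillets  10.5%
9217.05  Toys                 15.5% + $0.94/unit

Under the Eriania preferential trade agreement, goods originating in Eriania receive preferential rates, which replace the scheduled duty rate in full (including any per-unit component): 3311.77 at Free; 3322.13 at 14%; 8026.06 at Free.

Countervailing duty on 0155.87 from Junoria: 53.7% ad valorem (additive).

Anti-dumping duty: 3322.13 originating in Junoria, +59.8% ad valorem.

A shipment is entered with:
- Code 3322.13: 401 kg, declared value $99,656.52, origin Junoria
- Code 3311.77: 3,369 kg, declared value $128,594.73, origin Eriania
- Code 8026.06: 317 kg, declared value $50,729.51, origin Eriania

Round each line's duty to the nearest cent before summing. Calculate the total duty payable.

$75,922.52

Line 1 (3322.13, Junoria, 401 kg, $99,656.52):
Base rate for 3322.13 is 15% + $3.44/kg.
3322.13 has an FTA preferential rate, but origin Junoria is not Eriania; base rate stands.
Additional duty on 3322.13 from Junoria: +59.8%. Applied ad valorem rate: 15% + 59.8% = 74.8%.
Duty = $99,656.52 × 74.8% + 401 × $3.44 = $75,922.52.
Line 2 (3311.77, Eriania, 3,369 kg, $128,594.73):
Base rate for 3311.77 is $0.70/kg.
Origin Eriania qualifies under the Astania–Eriania agreement and 3311.77 is covered: preferential rate Free applies instead.
Duty = $128,594.73 × 0% = $0.00.
Line 3 (8026.06, Eriania, 317 kg, $50,729.51):
Base rate for 8026.06 is 10.5%.
Origin Eriania qualifies under the Astania–Eriania agreement and 8026.06 is covered: preferential rate Free applies instead.
Duty = $50,729.51 × 0% = $0.00.
Total = $75,922.52 + $0.00 + $0.00 = $75,922.52.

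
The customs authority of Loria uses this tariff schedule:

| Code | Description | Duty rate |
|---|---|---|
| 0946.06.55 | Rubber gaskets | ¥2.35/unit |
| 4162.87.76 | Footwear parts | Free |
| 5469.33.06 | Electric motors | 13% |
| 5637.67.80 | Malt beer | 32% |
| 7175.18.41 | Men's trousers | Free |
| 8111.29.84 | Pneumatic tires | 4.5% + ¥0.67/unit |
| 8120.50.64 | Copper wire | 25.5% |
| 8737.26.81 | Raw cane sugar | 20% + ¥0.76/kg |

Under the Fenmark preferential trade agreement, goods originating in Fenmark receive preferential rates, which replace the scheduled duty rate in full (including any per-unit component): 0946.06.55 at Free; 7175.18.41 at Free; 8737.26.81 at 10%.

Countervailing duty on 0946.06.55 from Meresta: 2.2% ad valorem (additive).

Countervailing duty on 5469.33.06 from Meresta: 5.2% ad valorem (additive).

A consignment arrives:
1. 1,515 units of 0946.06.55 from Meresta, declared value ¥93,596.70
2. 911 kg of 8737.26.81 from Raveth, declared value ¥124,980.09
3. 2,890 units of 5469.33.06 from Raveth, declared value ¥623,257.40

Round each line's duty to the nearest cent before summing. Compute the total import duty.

¥112,331.22

Line 1 (0946.06.55, Meresta, 1,515 units, ¥93,596.70):
Base rate for 0946.06.55 is ¥2.35/unit.
0946.06.55 has an FTA preferential rate, but origin Meresta is not Fenmark; base rate stands.
Additional duty on 0946.06.55 from Meresta: +2.2% ad valorem. Applied ad valorem rate = 2.2%.
Duty = ¥93,596.70 × 2.2% + 1,515 × ¥2.35 = ¥5,619.38.
Line 2 (8737.26.81, Raveth, 911 kg, ¥124,980.09):
Base rate for 8737.26.81 is 20% + ¥0.76/kg.
8737.26.81 has an FTA preferential rate, but origin Raveth is not Fenmark; base rate stands.
Duty = ¥124,980.09 × 20% + 911 × ¥0.76 = ¥25,688.38.
Line 3 (5469.33.06, Raveth, 2,890 units, ¥623,257.40):
Base rate for 5469.33.06 is 13%.
The additional-duty order on 5469.33.06 targets Meresta, not Raveth; it does not apply.
Duty = ¥623,257.40 × 13% = ¥81,023.46.
Total = ¥5,619.38 + ¥25,688.38 + ¥81,023.46 = ¥112,331.22.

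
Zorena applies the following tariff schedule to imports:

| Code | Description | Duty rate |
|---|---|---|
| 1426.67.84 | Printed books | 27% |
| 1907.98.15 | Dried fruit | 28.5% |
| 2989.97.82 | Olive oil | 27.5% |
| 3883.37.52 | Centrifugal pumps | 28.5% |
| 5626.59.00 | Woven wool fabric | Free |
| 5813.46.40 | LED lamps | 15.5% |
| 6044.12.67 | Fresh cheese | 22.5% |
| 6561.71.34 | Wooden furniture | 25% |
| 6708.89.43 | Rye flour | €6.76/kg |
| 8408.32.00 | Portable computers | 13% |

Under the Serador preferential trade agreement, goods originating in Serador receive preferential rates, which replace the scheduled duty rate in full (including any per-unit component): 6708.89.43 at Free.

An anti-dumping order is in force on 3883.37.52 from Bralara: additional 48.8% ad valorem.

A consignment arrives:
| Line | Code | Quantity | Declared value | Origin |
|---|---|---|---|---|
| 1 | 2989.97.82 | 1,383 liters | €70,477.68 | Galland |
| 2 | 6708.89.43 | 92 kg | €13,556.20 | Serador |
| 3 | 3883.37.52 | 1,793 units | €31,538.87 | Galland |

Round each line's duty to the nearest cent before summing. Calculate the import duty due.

Line 1 (2989.97.82, Galland, 1,383 liters, €70,477.68):
Base rate for 2989.97.82 is 27.5%.
Duty = €70,477.68 × 27.5% = €19,381.36.
Line 2 (6708.89.43, Serador, 92 kg, €13,556.20):
Base rate for 6708.89.43 is €6.76/kg.
Origin Serador qualifies under the Zorena–Serador agreement and 6708.89.43 is covered: preferential rate Free applies instead.
Duty = €13,556.20 × 0% = €0.00.
Line 3 (3883.37.52, Galland, 1,793 units, €31,538.87):
Base rate for 3883.37.52 is 28.5%.
The additional-duty order on 3883.37.52 targets Bralara, not Galland; it does not apply.
Duty = €31,538.87 × 28.5% = €8,988.58.
Total = €19,381.36 + €0.00 + €8,988.58 = €28,369.94.

€28,369.94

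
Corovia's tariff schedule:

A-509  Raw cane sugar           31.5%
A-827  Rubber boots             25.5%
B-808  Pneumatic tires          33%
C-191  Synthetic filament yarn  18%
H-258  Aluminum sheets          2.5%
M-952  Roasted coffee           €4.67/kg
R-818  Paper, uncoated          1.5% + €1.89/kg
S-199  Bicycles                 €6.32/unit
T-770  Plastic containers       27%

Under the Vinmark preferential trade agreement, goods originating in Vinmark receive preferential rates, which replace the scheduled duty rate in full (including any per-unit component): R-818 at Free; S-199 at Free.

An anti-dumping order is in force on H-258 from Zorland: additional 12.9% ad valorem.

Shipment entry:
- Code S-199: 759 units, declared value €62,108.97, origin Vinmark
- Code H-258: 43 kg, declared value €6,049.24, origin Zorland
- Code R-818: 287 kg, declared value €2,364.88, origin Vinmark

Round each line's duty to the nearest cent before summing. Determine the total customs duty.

Line 1 (S-199, Vinmark, 759 units, €62,108.97):
Base rate for S-199 is €6.32/unit.
Origin Vinmark qualifies under the Corovia–Vinmark agreement and S-199 is covered: preferential rate Free applies instead.
Duty = €62,108.97 × 0% = €0.00.
Line 2 (H-258, Zorland, 43 kg, €6,049.24):
Base rate for H-258 is 2.5%.
Additional duty on H-258 from Zorland: +12.9%. Applied ad valorem rate: 2.5% + 12.9% = 15.4%.
Duty = €6,049.24 × 15.4% = €931.58.
Line 3 (R-818, Vinmark, 287 kg, €2,364.88):
Base rate for R-818 is 1.5% + €1.89/kg.
Origin Vinmark qualifies under the Corovia–Vinmark agreement and R-818 is covered: preferential rate Free applies instead.
Duty = €2,364.88 × 0% = €0.00.
Total = €0.00 + €931.58 + €0.00 = €931.58.

€931.58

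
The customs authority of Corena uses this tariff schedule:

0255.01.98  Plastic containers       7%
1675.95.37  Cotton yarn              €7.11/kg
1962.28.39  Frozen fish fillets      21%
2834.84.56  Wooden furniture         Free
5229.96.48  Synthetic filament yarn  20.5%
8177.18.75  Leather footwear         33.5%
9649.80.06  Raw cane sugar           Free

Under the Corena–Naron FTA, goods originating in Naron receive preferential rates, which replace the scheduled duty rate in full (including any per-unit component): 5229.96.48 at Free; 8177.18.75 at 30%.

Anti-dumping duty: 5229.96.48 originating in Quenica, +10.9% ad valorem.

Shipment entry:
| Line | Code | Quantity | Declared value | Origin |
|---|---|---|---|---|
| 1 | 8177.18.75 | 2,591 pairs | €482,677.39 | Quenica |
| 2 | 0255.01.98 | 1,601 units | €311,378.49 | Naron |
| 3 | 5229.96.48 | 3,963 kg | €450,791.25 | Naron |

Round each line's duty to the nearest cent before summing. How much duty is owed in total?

€183,493.42

Line 1 (8177.18.75, Quenica, 2,591 pairs, €482,677.39):
Base rate for 8177.18.75 is 33.5%.
8177.18.75 has an FTA preferential rate, but origin Quenica is not Naron; base rate stands.
Duty = €482,677.39 × 33.5% = €161,696.93.
Line 2 (0255.01.98, Naron, 1,601 units, €311,378.49):
Base rate for 0255.01.98 is 7%.
Origin Naron is the FTA partner but 0255.01.98 is not on the preference list; base rate stands.
Duty = €311,378.49 × 7% = €21,796.49.
Line 3 (5229.96.48, Naron, 3,963 kg, €450,791.25):
Base rate for 5229.96.48 is 20.5%.
Origin Naron qualifies under the Corena–Naron agreement and 5229.96.48 is covered: preferential rate Free applies instead.
The additional-duty order on 5229.96.48 targets Quenica, not Naron; it does not apply.
Duty = €450,791.25 × 0% = €0.00.
Total = €161,696.93 + €21,796.49 + €0.00 = €183,493.42.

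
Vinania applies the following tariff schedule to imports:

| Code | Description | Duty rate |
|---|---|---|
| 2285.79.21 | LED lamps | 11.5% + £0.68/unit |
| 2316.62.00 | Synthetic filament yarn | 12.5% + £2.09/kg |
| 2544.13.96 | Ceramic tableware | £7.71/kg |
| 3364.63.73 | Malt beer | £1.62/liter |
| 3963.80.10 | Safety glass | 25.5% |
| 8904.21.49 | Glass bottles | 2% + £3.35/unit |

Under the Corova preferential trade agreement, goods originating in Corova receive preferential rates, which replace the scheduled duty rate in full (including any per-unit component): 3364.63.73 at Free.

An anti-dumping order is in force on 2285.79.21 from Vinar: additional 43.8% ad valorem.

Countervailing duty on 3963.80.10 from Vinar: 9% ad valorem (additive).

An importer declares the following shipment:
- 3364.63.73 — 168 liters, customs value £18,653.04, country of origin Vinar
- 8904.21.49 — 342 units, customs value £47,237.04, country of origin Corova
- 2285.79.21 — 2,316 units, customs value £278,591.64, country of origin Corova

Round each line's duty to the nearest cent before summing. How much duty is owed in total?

Line 1 (3364.63.73, Vinar, 168 liters, £18,653.04):
Base rate for 3364.63.73 is £1.62/liter.
3364.63.73 has an FTA preferential rate, but origin Vinar is not Corova; base rate stands.
Duty = 168 × £1.62 = £272.16.
Line 2 (8904.21.49, Corova, 342 units, £47,237.04):
Base rate for 8904.21.49 is 2% + £3.35/unit.
Origin Corova is the FTA partner but 8904.21.49 is not on the preference list; base rate stands.
Duty = £47,237.04 × 2% + 342 × £3.35 = £2,090.44.
Line 3 (2285.79.21, Corova, 2,316 units, £278,591.64):
Base rate for 2285.79.21 is 11.5% + £0.68/unit.
Origin Corova is the FTA partner but 2285.79.21 is not on the preference list; base rate stands.
The additional-duty order on 2285.79.21 targets Vinar, not Corova; it does not apply.
Duty = £278,591.64 × 11.5% + 2,316 × £0.68 = £33,612.92.
Total = £272.16 + £2,090.44 + £33,612.92 = £35,975.52.

£35,975.52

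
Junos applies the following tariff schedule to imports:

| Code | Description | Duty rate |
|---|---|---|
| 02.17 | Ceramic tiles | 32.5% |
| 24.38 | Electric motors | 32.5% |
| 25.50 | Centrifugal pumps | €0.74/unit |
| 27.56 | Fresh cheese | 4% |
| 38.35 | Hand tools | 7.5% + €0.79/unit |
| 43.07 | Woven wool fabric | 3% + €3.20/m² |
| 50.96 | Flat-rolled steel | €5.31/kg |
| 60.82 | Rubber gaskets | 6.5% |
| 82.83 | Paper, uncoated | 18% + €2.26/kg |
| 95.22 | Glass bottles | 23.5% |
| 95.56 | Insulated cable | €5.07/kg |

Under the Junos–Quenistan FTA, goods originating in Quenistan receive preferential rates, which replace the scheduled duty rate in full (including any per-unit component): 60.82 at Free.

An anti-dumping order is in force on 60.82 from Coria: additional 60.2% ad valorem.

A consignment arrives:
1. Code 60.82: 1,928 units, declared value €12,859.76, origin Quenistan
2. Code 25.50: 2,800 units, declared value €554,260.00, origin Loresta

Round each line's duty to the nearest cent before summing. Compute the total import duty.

€2,072.00

Line 1 (60.82, Quenistan, 1,928 units, €12,859.76):
Base rate for 60.82 is 6.5%.
Origin Quenistan qualifies under the Junos–Quenistan agreement and 60.82 is covered: preferential rate Free applies instead.
The additional-duty order on 60.82 targets Coria, not Quenistan; it does not apply.
Duty = €12,859.76 × 0% = €0.00.
Line 2 (25.50, Loresta, 2,800 units, €554,260.00):
Base rate for 25.50 is €0.74/unit.
Duty = 2,800 × €0.74 = €2,072.00.
Total = €0.00 + €2,072.00 = €2,072.00.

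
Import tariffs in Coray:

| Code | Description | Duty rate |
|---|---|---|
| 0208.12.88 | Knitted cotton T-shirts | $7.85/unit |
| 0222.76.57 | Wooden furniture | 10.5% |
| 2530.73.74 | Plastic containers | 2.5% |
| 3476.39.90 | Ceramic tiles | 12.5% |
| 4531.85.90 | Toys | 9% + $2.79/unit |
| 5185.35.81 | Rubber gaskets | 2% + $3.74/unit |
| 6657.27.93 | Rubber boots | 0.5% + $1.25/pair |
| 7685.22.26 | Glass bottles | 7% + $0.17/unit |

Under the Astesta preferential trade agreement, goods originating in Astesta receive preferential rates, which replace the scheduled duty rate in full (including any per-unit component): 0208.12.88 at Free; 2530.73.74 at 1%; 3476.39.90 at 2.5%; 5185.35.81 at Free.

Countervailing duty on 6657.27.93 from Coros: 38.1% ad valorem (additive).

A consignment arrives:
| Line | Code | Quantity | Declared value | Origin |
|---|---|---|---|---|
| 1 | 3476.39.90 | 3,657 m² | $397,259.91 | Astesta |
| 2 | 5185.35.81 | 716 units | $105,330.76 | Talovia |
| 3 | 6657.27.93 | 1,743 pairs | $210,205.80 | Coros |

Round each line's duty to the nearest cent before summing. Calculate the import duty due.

Line 1 (3476.39.90, Astesta, 3,657 m², $397,259.91):
Base rate for 3476.39.90 is 12.5%.
Origin Astesta qualifies under the Coray–Astesta agreement and 3476.39.90 is covered: preferential rate 2.5% applies instead.
Duty = $397,259.91 × 2.5% = $9,931.50.
Line 2 (5185.35.81, Talovia, 716 units, $105,330.76):
Base rate for 5185.35.81 is 2% + $3.74/unit.
5185.35.81 has an FTA preferential rate, but origin Talovia is not Astesta; base rate stands.
Duty = $105,330.76 × 2% + 716 × $3.74 = $4,784.46.
Line 3 (6657.27.93, Coros, 1,743 pairs, $210,205.80):
Base rate for 6657.27.93 is 0.5% + $1.25/pair.
Additional duty on 6657.27.93 from Coros: +38.1%. Applied ad valorem rate: 0.5% + 38.1% = 38.6%.
Duty = $210,205.80 × 38.6% + 1,743 × $1.25 = $83,318.19.
Total = $9,931.50 + $4,784.46 + $83,318.19 = $98,034.15.

$98,034.15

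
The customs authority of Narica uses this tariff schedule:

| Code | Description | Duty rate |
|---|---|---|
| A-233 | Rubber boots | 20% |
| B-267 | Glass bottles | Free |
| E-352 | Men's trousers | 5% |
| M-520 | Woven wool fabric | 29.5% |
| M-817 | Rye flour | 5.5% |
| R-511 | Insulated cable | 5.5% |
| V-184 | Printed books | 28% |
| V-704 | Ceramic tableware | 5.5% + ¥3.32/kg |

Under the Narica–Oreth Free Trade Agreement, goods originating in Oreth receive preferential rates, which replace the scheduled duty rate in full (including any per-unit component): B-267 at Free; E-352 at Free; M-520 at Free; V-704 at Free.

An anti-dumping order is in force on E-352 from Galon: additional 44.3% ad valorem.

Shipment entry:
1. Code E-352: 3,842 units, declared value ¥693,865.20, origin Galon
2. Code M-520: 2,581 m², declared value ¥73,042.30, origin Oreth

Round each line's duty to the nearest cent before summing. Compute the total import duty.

¥342,075.54

Line 1 (E-352, Galon, 3,842 units, ¥693,865.20):
Base rate for E-352 is 5%.
E-352 has an FTA preferential rate, but origin Galon is not Oreth; base rate stands.
Additional duty on E-352 from Galon: +44.3%. Applied ad valorem rate: 5% + 44.3% = 49.3%.
Duty = ¥693,865.20 × 49.3% = ¥342,075.54.
Line 2 (M-520, Oreth, 2,581 m², ¥73,042.30):
Base rate for M-520 is 29.5%.
Origin Oreth qualifies under the Narica–Oreth agreement and M-520 is covered: preferential rate Free applies instead.
Duty = ¥73,042.30 × 0% = ¥0.00.
Total = ¥342,075.54 + ¥0.00 = ¥342,075.54.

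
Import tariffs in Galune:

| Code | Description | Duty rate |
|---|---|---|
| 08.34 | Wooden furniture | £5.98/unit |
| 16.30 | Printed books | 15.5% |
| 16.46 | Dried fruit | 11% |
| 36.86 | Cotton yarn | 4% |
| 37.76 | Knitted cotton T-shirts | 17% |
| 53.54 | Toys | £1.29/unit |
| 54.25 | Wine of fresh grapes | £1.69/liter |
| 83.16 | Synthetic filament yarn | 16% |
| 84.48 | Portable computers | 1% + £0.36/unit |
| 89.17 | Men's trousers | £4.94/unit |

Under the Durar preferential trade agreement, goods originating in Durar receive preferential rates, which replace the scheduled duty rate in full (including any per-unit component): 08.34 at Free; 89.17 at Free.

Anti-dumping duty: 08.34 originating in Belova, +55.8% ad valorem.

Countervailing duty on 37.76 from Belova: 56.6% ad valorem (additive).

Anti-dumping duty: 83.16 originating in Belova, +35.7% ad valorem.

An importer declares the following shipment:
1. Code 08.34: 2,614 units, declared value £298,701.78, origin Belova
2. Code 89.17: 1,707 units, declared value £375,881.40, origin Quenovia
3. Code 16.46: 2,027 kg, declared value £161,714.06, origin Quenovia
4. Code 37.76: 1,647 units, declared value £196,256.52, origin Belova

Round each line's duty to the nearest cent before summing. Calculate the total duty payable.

Line 1 (08.34, Belova, 2,614 units, £298,701.78):
Base rate for 08.34 is £5.98/unit.
08.34 has an FTA preferential rate, but origin Belova is not Durar; base rate stands.
Additional duty on 08.34 from Belova: +55.8% ad valorem. Applied ad valorem rate = 55.8%.
Duty = £298,701.78 × 55.8% + 2,614 × £5.98 = £182,307.31.
Line 2 (89.17, Quenovia, 1,707 units, £375,881.40):
Base rate for 89.17 is £4.94/unit.
89.17 has an FTA preferential rate, but origin Quenovia is not Durar; base rate stands.
Duty = 1,707 × £4.94 = £8,432.58.
Line 3 (16.46, Quenovia, 2,027 kg, £161,714.06):
Base rate for 16.46 is 11%.
Duty = £161,714.06 × 11% = £17,788.55.
Line 4 (37.76, Belova, 1,647 units, £196,256.52):
Base rate for 37.76 is 17%.
Additional duty on 37.76 from Belova: +56.6%. Applied ad valorem rate: 17% + 56.6% = 73.6%.
Duty = £196,256.52 × 73.6% = £144,444.80.
Total = £182,307.31 + £8,432.58 + £17,788.55 + £144,444.80 = £352,973.24.

£352,973.24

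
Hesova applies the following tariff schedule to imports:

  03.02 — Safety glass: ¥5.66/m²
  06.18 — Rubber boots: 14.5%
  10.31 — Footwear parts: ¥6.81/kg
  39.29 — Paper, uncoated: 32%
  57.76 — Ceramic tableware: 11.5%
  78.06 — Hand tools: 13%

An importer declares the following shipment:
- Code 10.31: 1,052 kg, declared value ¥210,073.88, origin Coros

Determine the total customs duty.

¥7,164.12

Line 1 (10.31, Coros, 1,052 kg, ¥210,073.88):
Base rate for 10.31 is ¥6.81/kg.
Duty = 1,052 × ¥6.81 = ¥7,164.12.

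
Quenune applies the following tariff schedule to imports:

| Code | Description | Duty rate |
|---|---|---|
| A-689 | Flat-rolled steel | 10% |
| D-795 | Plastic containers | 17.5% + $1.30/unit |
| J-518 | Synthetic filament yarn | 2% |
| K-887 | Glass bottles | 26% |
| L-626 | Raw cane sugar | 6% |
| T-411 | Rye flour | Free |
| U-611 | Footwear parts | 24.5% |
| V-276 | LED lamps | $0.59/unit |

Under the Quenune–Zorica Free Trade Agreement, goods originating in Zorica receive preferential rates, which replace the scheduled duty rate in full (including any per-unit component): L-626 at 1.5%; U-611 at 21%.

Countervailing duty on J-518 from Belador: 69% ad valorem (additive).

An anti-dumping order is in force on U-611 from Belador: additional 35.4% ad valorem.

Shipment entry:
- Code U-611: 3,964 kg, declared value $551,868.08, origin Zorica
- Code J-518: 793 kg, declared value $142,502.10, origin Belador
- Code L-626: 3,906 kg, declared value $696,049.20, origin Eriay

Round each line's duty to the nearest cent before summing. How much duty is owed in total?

$258,831.74

Line 1 (U-611, Zorica, 3,964 kg, $551,868.08):
Base rate for U-611 is 24.5%.
Origin Zorica qualifies under the Quenune–Zorica agreement and U-611 is covered: preferential rate 21% applies instead.
The additional-duty order on U-611 targets Belador, not Zorica; it does not apply.
Duty = $551,868.08 × 21% = $115,892.30.
Line 2 (J-518, Belador, 793 kg, $142,502.10):
Base rate for J-518 is 2%.
Additional duty on J-518 from Belador: +69%. Applied ad valorem rate: 2% + 69% = 71%.
Duty = $142,502.10 × 71% = $101,176.49.
Line 3 (L-626, Eriay, 3,906 kg, $696,049.20):
Base rate for L-626 is 6%.
L-626 has an FTA preferential rate, but origin Eriay is not Zorica; base rate stands.
Duty = $696,049.20 × 6% = $41,762.95.
Total = $115,892.30 + $101,176.49 + $41,762.95 = $258,831.74.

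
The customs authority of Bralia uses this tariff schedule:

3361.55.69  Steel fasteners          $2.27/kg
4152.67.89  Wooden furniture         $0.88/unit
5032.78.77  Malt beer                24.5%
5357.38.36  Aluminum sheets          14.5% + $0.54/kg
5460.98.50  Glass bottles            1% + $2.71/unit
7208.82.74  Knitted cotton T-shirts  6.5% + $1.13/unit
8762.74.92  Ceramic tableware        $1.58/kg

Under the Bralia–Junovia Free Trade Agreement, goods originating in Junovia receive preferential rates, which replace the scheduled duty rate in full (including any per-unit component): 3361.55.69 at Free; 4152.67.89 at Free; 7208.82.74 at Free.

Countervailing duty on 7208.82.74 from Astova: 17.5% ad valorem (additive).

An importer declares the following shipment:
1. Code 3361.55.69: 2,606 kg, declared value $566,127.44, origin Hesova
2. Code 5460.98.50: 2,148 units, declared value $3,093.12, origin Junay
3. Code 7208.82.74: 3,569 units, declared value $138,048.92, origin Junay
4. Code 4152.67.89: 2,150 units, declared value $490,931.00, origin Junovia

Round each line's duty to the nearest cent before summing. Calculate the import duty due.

$24,773.78

Line 1 (3361.55.69, Hesova, 2,606 kg, $566,127.44):
Base rate for 3361.55.69 is $2.27/kg.
3361.55.69 has an FTA preferential rate, but origin Hesova is not Junovia; base rate stands.
Duty = 2,606 × $2.27 = $5,915.62.
Line 2 (5460.98.50, Junay, 2,148 units, $3,093.12):
Base rate for 5460.98.50 is 1% + $2.71/unit.
Duty = $3,093.12 × 1% + 2,148 × $2.71 = $5,852.01.
Line 3 (7208.82.74, Junay, 3,569 units, $138,048.92):
Base rate for 7208.82.74 is 6.5% + $1.13/unit.
7208.82.74 has an FTA preferential rate, but origin Junay is not Junovia; base rate stands.
The additional-duty order on 7208.82.74 targets Astova, not Junay; it does not apply.
Duty = $138,048.92 × 6.5% + 3,569 × $1.13 = $13,006.15.
Line 4 (4152.67.89, Junovia, 2,150 units, $490,931.00):
Base rate for 4152.67.89 is $0.88/unit.
Origin Junovia qualifies under the Bralia–Junovia agreement and 4152.67.89 is covered: preferential rate Free applies instead.
Duty = $490,931.00 × 0% = $0.00.
Total = $5,915.62 + $5,852.01 + $13,006.15 + $0.00 = $24,773.78.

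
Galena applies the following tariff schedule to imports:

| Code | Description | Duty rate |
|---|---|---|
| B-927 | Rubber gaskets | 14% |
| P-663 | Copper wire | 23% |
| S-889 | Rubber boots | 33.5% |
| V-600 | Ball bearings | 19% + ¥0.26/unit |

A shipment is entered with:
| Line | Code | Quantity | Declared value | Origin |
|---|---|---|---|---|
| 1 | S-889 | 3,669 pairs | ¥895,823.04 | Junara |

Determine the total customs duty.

¥300,100.72

Line 1 (S-889, Junara, 3,669 pairs, ¥895,823.04):
Base rate for S-889 is 33.5%.
Duty = ¥895,823.04 × 33.5% = ¥300,100.72.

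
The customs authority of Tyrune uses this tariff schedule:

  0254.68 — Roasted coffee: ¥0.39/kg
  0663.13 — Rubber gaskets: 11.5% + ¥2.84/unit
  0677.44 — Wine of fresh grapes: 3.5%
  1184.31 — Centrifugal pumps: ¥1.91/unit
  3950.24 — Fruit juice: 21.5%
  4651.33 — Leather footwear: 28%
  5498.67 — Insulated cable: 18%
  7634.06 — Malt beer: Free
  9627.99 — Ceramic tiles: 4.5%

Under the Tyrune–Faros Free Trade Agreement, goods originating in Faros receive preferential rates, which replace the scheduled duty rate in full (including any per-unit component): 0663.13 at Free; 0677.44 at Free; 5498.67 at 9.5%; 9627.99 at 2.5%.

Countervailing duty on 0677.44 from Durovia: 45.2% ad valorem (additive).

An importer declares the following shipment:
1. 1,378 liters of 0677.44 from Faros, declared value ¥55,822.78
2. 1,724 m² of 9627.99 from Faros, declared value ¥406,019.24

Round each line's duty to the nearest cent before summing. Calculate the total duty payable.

¥10,150.48

Line 1 (0677.44, Faros, 1,378 liters, ¥55,822.78):
Base rate for 0677.44 is 3.5%.
Origin Faros qualifies under the Tyrune–Faros agreement and 0677.44 is covered: preferential rate Free applies instead.
The additional-duty order on 0677.44 targets Durovia, not Faros; it does not apply.
Duty = ¥55,822.78 × 0% = ¥0.00.
Line 2 (9627.99, Faros, 1,724 m², ¥406,019.24):
Base rate for 9627.99 is 4.5%.
Origin Faros qualifies under the Tyrune–Faros agreement and 9627.99 is covered: preferential rate 2.5% applies instead.
Duty = ¥406,019.24 × 2.5% = ¥10,150.48.
Total = ¥0.00 + ¥10,150.48 = ¥10,150.48.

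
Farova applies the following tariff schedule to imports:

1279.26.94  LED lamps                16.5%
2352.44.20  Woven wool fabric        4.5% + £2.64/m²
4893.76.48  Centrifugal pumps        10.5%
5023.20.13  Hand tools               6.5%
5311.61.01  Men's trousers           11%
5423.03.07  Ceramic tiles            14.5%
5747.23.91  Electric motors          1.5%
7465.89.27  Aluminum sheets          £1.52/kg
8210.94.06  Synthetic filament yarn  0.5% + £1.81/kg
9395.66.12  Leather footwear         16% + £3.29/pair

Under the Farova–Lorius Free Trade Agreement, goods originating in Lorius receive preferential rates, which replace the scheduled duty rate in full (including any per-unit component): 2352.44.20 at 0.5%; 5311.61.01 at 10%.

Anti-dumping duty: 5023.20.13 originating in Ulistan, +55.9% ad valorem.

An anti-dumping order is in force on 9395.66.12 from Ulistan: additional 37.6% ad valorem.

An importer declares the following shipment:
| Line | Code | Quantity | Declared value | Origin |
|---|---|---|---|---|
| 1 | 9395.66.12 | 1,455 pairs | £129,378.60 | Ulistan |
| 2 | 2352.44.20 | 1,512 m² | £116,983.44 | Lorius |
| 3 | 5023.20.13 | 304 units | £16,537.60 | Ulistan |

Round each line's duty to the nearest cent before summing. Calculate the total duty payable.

£85,038.26

Line 1 (9395.66.12, Ulistan, 1,455 pairs, £129,378.60):
Base rate for 9395.66.12 is 16% + £3.29/pair.
Additional duty on 9395.66.12 from Ulistan: +37.6%. Applied ad valorem rate: 16% + 37.6% = 53.6%.
Duty = £129,378.60 × 53.6% + 1,455 × £3.29 = £74,133.88.
Line 2 (2352.44.20, Lorius, 1,512 m², £116,983.44):
Base rate for 2352.44.20 is 4.5% + £2.64/m².
Origin Lorius qualifies under the Farova–Lorius agreement and 2352.44.20 is covered: preferential rate 0.5% applies instead.
Duty = £116,983.44 × 0.5% = £584.92.
Line 3 (5023.20.13, Ulistan, 304 units, £16,537.60):
Base rate for 5023.20.13 is 6.5%.
Additional duty on 5023.20.13 from Ulistan: +55.9%. Applied ad valorem rate: 6.5% + 55.9% = 62.4%.
Duty = £16,537.60 × 62.4% = £10,319.46.
Total = £74,133.88 + £584.92 + £10,319.46 = £85,038.26.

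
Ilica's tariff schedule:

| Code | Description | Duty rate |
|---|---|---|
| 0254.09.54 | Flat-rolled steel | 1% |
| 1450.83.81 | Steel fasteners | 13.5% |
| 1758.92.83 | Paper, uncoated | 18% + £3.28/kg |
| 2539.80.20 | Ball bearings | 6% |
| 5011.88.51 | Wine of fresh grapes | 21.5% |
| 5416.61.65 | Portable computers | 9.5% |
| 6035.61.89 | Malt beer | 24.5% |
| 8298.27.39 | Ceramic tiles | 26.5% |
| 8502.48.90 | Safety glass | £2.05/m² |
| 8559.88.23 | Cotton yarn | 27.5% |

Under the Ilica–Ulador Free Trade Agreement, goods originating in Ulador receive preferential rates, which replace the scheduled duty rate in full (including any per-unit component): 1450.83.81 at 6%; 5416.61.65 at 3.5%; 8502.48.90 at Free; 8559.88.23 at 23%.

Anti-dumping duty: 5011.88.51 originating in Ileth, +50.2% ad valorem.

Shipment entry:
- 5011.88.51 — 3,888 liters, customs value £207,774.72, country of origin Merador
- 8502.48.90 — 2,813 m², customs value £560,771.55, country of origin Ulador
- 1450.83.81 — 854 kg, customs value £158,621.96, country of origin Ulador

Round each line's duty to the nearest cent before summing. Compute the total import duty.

Line 1 (5011.88.51, Merador, 3,888 liters, £207,774.72):
Base rate for 5011.88.51 is 21.5%.
The additional-duty order on 5011.88.51 targets Ileth, not Merador; it does not apply.
Duty = £207,774.72 × 21.5% = £44,671.56.
Line 2 (8502.48.90, Ulador, 2,813 m², £560,771.55):
Base rate for 8502.48.90 is £2.05/m².
Origin Ulador qualifies under the Ilica–Ulador agreement and 8502.48.90 is covered: preferential rate Free applies instead.
Duty = £560,771.55 × 0% = £0.00.
Line 3 (1450.83.81, Ulador, 854 kg, £158,621.96):
Base rate for 1450.83.81 is 13.5%.
Origin Ulador qualifies under the Ilica–Ulador agreement and 1450.83.81 is covered: preferential rate 6% applies instead.
Duty = £158,621.96 × 6% = £9,517.32.
Total = £44,671.56 + £0.00 + £9,517.32 = £54,188.88.

£54,188.88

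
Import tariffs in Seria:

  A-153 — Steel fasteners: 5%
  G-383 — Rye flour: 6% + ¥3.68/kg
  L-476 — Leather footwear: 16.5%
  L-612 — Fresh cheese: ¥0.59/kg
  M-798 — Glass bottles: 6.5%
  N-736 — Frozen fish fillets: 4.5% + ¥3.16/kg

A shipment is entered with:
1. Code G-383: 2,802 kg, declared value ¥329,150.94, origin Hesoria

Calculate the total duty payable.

Line 1 (G-383, Hesoria, 2,802 kg, ¥329,150.94):
Base rate for G-383 is 6% + ¥3.68/kg.
Duty = ¥329,150.94 × 6% + 2,802 × ¥3.68 = ¥30,060.42.

¥30,060.42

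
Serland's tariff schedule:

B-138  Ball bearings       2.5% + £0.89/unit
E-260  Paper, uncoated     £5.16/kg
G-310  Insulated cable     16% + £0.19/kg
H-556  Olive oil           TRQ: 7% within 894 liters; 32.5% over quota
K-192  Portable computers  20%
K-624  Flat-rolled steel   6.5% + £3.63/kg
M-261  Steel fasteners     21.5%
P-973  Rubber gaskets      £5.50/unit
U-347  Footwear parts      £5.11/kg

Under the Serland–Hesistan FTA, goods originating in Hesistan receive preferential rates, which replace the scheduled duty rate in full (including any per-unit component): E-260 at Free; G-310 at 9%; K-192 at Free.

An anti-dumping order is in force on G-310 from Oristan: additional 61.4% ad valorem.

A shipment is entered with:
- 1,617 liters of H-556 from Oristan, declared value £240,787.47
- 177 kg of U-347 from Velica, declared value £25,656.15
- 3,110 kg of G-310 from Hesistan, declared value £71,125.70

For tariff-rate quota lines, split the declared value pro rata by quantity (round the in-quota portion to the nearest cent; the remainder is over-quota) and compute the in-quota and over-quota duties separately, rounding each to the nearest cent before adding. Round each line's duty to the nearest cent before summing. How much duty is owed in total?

Line 1 (H-556, Oristan, 1,617 liters, £240,787.47):
Code H-556 is under a tariff-rate quota (threshold 894 liters). In-quota: 894 liters at 7%; over-quota: 723 liters at 32.5%.
Pro-rata value split: in-quota = £240,787.47 × 894/1,617 = £133,125.54; over-quota = £240,787.47 − £133,125.54 = £107,661.93.
In-quota duty = £133,125.54 × 7% = £9,318.79. Over-quota duty = £107,661.93 × 32.5% = £34,990.13.
Line duty = £9,318.79 + £34,990.13 = £44,308.92.
Line 2 (U-347, Velica, 177 kg, £25,656.15):
Base rate for U-347 is £5.11/kg.
Duty = 177 × £5.11 = £904.47.
Line 3 (G-310, Hesistan, 3,110 kg, £71,125.70):
Base rate for G-310 is 16% + £0.19/kg.
Origin Hesistan qualifies under the Serland–Hesistan agreement and G-310 is covered: preferential rate 9% applies instead.
The additional-duty order on G-310 targets Oristan, not Hesistan; it does not apply.
Duty = £71,125.70 × 9% = £6,401.31.
Total = £44,308.92 + £904.47 + £6,401.31 = £51,614.70.

£51,614.70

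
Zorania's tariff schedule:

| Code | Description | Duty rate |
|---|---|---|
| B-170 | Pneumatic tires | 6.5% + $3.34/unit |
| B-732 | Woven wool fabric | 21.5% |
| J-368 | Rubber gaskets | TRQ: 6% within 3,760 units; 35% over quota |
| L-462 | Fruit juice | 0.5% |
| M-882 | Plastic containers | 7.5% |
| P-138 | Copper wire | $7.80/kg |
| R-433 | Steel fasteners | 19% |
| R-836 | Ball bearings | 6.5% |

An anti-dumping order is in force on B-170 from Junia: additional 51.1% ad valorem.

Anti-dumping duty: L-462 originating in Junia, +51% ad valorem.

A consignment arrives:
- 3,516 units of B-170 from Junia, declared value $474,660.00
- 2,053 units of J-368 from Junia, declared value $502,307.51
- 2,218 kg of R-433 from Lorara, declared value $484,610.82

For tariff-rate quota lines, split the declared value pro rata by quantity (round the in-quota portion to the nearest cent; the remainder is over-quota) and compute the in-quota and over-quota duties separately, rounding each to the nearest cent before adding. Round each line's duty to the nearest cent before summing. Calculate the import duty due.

$407,362.11

Line 1 (B-170, Junia, 3,516 units, $474,660.00):
Base rate for B-170 is 6.5% + $3.34/unit.
Additional duty on B-170 from Junia: +51.1%. Applied ad valorem rate: 6.5% + 51.1% = 57.6%.
Duty = $474,660.00 × 57.6% + 3,516 × $3.34 = $285,147.60.
Line 2 (J-368, Junia, 2,053 units, $502,307.51):
Code J-368 is under a tariff-rate quota (threshold 3,760 units). Quantity 2,053 units is within the quota, so the in-quota rate 6% applies to the full value.
Duty = $502,307.51 × 6% = $30,138.45.
Line 3 (R-433, Lorara, 2,218 kg, $484,610.82):
Base rate for R-433 is 19%.
Duty = $484,610.82 × 19% = $92,076.06.
Total = $285,147.60 + $30,138.45 + $92,076.06 = $407,362.11.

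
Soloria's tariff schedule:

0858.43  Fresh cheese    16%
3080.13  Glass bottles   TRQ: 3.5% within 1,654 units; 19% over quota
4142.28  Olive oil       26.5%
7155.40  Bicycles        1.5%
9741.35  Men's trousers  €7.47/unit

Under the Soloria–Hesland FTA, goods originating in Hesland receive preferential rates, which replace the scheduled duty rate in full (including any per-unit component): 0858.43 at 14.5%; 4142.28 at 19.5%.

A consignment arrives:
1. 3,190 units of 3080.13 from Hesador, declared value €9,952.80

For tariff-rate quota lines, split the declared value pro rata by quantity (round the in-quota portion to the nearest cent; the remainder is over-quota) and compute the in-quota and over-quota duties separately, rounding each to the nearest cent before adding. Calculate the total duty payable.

Line 1 (3080.13, Hesador, 3,190 units, €9,952.80):
Code 3080.13 is under a tariff-rate quota (threshold 1,654 units). In-quota: 1,654 units at 3.5%; over-quota: 1,536 units at 19%.
Pro-rata value split: in-quota = €9,952.80 × 1,654/3,190 = €5,160.48; over-quota = €9,952.80 − €5,160.48 = €4,792.32.
In-quota duty = €5,160.48 × 3.5% = €180.62. Over-quota duty = €4,792.32 × 19% = €910.54.
Line duty = €180.62 + €910.54 = €1,091.16.

€1,091.16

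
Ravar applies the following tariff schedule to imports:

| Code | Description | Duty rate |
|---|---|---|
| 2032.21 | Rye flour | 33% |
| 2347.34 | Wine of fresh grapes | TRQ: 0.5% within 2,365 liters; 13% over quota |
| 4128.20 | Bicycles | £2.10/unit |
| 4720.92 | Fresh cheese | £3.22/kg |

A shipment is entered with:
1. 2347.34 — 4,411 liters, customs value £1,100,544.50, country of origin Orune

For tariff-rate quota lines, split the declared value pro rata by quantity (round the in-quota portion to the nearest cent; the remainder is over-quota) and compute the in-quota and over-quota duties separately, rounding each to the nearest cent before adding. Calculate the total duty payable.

Line 1 (2347.34, Orune, 4,411 liters, £1,100,544.50):
Code 2347.34 is under a tariff-rate quota (threshold 2,365 liters). In-quota: 2,365 liters at 0.5%; over-quota: 2,046 liters at 13%.
Pro-rata value split: in-quota = £1,100,544.50 × 2,365/4,411 = £590,067.50; over-quota = £1,100,544.50 − £590,067.50 = £510,477.00.
In-quota duty = £590,067.50 × 0.5% = £2,950.34. Over-quota duty = £510,477.00 × 13% = £66,362.01.
Line duty = £2,950.34 + £66,362.01 = £69,312.35.

£69,312.35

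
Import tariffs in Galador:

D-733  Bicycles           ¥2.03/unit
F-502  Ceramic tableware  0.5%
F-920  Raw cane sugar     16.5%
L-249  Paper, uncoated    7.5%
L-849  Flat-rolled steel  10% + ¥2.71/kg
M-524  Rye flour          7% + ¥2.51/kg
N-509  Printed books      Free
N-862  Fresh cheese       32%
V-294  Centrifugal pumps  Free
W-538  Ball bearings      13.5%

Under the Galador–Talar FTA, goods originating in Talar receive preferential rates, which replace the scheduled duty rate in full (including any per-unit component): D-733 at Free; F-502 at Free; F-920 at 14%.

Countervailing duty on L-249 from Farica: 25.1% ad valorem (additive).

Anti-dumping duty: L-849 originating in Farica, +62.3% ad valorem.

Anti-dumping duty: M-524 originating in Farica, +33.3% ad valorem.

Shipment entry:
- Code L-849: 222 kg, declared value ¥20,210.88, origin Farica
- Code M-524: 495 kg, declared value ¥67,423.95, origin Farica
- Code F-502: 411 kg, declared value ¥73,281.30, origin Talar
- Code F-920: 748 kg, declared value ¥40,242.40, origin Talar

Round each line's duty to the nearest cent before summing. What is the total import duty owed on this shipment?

Line 1 (L-849, Farica, 222 kg, ¥20,210.88):
Base rate for L-849 is 10% + ¥2.71/kg.
Additional duty on L-849 from Farica: +62.3%. Applied ad valorem rate: 10% + 62.3% = 72.3%.
Duty = ¥20,210.88 × 72.3% + 222 × ¥2.71 = ¥15,214.09.
Line 2 (M-524, Farica, 495 kg, ¥67,423.95):
Base rate for M-524 is 7% + ¥2.51/kg.
Additional duty on M-524 from Farica: +33.3%. Applied ad valorem rate: 7% + 33.3% = 40.3%.
Duty = ¥67,423.95 × 40.3% + 495 × ¥2.51 = ¥28,414.30.
Line 3 (F-502, Talar, 411 kg, ¥73,281.30):
Base rate for F-502 is 0.5%.
Origin Talar qualifies under the Galador–Talar agreement and F-502 is covered: preferential rate Free applies instead.
Duty = ¥73,281.30 × 0% = ¥0.00.
Line 4 (F-920, Talar, 748 kg, ¥40,242.40):
Base rate for F-920 is 16.5%.
Origin Talar qualifies under the Galador–Talar agreement and F-920 is covered: preferential rate 14% applies instead.
Duty = ¥40,242.40 × 14% = ¥5,633.94.
Total = ¥15,214.09 + ¥28,414.30 + ¥0.00 + ¥5,633.94 = ¥49,262.33.

¥49,262.33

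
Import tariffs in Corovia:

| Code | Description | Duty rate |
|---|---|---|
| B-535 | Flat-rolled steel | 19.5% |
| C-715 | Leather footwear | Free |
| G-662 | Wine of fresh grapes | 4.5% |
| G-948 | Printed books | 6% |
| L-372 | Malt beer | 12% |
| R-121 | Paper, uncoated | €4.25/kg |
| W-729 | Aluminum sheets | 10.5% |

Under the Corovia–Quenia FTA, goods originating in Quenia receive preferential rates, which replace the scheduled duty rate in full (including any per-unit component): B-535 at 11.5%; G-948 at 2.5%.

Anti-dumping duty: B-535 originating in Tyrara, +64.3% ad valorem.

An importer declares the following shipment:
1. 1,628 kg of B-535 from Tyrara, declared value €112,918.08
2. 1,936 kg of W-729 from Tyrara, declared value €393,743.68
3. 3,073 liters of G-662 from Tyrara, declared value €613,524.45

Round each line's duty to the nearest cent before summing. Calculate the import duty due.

€163,577.04

Line 1 (B-535, Tyrara, 1,628 kg, €112,918.08):
Base rate for B-535 is 19.5%.
B-535 has an FTA preferential rate, but origin Tyrara is not Quenia; base rate stands.
Additional duty on B-535 from Tyrara: +64.3%. Applied ad valorem rate: 19.5% + 64.3% = 83.8%.
Duty = €112,918.08 × 83.8% = €94,625.35.
Line 2 (W-729, Tyrara, 1,936 kg, €393,743.68):
Base rate for W-729 is 10.5%.
Duty = €393,743.68 × 10.5% = €41,343.09.
Line 3 (G-662, Tyrara, 3,073 liters, €613,524.45):
Base rate for G-662 is 4.5%.
Duty = €613,524.45 × 4.5% = €27,608.60.
Total = €94,625.35 + €41,343.09 + €27,608.60 = €163,577.04.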